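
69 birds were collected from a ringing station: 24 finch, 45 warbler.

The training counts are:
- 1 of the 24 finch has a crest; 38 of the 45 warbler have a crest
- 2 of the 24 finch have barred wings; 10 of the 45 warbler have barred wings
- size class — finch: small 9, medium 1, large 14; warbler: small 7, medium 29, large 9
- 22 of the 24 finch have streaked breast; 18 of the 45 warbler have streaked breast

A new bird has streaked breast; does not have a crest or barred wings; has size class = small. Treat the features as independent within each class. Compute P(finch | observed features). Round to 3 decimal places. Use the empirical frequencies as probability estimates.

finch: (24/69) × (23/24) × (22/24) × (9/24) × (22/24) ≈ 0.105035
warbler: (45/69) × (7/45) × (35/45) × (7/45) × (18/45) ≈ 0.00490964
P(finch | x) = 0.105035 / 0.10994464 ≈ 0.955

0.955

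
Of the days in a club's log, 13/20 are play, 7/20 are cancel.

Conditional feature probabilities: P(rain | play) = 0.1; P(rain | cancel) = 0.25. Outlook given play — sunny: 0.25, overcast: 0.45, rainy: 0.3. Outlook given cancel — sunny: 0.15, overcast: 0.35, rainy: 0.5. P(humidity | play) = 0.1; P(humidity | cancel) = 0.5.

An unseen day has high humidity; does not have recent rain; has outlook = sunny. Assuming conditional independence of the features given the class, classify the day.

play: 0.65 × (1−0.1) × 0.25 × 0.1 = 0.014625
cancel: 0.35 × (1−0.25) × 0.15 × 0.5 = 0.0196875
Highest score → cancel.

cancel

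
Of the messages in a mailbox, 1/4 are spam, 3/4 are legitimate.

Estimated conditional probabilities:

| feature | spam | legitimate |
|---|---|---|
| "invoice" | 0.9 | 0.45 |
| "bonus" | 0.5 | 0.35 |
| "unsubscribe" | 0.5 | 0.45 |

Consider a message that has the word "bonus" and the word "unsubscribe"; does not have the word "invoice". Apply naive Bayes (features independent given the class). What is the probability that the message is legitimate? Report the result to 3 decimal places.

0.912

spam: 0.25 × (1−0.9) × 0.5 × 0.5 = 0.00625
legitimate: 0.75 × (1−0.45) × 0.35 × 0.45 = 0.06496875
P(legitimate | x) = 0.06496875 / 0.07121875 ≈ 0.912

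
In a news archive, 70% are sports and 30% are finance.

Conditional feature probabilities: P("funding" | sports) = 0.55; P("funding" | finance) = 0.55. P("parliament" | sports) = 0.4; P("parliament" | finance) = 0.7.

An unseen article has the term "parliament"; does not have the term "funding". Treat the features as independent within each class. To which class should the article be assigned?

sports

sports: 0.7 × (1−0.55) × 0.4 = 0.126
finance: 0.3 × (1−0.55) × 0.7 = 0.0945
Highest score → sports.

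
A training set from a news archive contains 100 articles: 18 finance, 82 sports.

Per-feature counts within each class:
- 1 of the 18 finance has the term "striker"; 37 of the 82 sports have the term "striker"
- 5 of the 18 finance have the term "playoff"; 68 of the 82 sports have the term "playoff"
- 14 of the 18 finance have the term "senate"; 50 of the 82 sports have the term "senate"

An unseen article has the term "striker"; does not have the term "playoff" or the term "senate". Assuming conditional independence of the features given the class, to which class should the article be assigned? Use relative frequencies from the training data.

sports

finance: (18/100) × (1/18) × (13/18) × (4/18) ≈ 0.00160494
sports: (82/100) × (37/82) × (14/82) × (32/82) ≈ 0.024652
Highest score → sports.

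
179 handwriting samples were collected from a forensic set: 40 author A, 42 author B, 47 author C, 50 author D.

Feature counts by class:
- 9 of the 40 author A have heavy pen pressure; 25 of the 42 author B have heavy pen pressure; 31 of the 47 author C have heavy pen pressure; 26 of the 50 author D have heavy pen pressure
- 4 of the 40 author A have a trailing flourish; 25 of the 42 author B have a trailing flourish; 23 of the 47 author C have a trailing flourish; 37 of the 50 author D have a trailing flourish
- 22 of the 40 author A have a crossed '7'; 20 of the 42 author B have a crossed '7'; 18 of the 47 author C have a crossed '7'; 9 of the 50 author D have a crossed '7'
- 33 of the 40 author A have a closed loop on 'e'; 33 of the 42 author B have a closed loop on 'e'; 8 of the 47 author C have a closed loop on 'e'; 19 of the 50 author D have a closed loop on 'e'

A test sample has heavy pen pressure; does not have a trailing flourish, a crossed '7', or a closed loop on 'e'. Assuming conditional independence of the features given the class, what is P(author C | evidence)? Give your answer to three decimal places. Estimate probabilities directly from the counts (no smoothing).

0.609

author A: (40/179) × (9/40) × (36/40) × (18/40) × (7/40) ≈ 0.00356355
author B: (42/179) × (25/42) × (17/42) × (22/42) × (9/42) ≈ 0.00634532
author C: (47/179) × (31/47) × (24/47) × (29/47) × (39/47) ≈ 0.0452782
author D: (50/179) × (26/50) × (13/50) × (41/50) × (31/50) ≈ 0.0191999
P(author C | x) = 0.0452782 / 0.07438697 ≈ 0.609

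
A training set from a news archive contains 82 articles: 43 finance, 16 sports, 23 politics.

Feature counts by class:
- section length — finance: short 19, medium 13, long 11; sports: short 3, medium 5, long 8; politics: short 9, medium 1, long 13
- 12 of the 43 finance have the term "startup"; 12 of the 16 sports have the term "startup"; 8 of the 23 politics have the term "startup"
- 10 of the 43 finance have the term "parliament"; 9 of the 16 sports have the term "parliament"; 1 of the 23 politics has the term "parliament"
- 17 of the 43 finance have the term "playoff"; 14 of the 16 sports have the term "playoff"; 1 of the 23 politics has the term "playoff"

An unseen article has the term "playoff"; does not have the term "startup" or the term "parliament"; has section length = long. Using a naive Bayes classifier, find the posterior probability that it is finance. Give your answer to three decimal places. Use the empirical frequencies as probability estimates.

0.683

finance: (43/82) × (11/43) × (31/43) × (33/43) × (17/43) ≈ 0.0293426
sports: (16/82) × (8/16) × (4/16) × (7/16) × (14/16) ≈ 0.00933689
politics: (23/82) × (13/23) × (15/23) × (22/23) × (1/23) ≈ 0.00429992
P(finance | x) = 0.0293426 / 0.04297941 ≈ 0.683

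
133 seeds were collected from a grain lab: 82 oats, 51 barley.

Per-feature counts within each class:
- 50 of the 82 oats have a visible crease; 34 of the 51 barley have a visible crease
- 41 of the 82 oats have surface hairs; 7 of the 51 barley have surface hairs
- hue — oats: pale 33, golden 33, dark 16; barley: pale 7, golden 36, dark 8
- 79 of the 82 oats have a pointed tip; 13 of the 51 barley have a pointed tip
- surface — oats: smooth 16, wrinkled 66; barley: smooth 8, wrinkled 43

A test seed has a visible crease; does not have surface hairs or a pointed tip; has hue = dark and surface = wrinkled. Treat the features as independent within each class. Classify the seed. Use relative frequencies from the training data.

oats: (82/133) × (50/82) × (41/82) × (16/82) × (3/82) × (66/82) ≈ 0.00108002
barley: (51/133) × (34/51) × (44/51) × (8/51) × (38/51) × (43/51) ≈ 0.0217341
Highest score → barley.

barley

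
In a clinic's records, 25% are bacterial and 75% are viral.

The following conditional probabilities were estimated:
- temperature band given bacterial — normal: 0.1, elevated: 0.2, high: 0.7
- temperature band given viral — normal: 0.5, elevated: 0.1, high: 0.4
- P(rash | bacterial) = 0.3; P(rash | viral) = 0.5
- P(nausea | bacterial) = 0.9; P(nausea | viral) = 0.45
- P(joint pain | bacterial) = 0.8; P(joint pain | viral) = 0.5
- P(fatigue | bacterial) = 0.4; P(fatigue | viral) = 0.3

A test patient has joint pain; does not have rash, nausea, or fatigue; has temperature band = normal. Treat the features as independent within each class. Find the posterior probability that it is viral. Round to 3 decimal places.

0.977

bacterial: 0.25 × 0.1 × (1−0.3) × (1−0.9) × 0.8 × (1−0.4) = 0.00084
viral: 0.75 × 0.5 × (1−0.5) × (1−0.45) × 0.5 × (1−0.3) = 0.03609375
P(viral | x) = 0.03609375 / 0.03693375 ≈ 0.977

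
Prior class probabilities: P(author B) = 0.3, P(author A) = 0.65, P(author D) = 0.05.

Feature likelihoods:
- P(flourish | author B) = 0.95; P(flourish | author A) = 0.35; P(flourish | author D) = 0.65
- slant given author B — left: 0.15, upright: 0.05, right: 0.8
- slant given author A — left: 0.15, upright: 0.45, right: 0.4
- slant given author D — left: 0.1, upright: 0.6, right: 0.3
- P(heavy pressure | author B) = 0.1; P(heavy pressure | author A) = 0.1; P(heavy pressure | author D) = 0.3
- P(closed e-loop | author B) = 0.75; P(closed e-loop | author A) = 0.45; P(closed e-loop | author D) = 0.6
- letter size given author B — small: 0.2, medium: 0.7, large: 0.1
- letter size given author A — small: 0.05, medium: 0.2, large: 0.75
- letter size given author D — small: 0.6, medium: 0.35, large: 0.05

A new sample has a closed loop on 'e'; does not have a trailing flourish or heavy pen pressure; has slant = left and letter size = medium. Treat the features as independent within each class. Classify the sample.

author A

author B: 0.3 × (1−0.95) × 0.15 × (1−0.1) × 0.75 × 0.7 = 0.001063125
author A: 0.65 × (1−0.35) × 0.15 × (1−0.1) × 0.45 × 0.2 = 0.005133375
author D: 0.05 × (1−0.65) × 0.1 × (1−0.3) × 0.6 × 0.35 = 0.00025725
Highest score → author A.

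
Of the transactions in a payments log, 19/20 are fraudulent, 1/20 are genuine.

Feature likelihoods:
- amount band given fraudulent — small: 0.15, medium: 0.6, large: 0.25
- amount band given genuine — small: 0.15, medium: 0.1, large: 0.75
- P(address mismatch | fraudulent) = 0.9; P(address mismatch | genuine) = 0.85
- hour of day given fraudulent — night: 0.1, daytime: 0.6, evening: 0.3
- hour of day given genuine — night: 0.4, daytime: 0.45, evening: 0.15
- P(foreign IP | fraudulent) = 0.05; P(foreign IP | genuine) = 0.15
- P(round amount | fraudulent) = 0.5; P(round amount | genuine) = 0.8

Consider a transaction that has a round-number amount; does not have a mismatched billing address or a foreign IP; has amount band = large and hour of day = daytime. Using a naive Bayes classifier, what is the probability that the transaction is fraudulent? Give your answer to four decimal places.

fraudulent: 0.95 × 0.25 × (1−0.9) × 0.6 × (1−0.05) × 0.5 = 0.00676875
genuine: 0.05 × 0.75 × (1−0.85) × 0.45 × (1−0.15) × 0.8 = 0.00172125
P(fraudulent | x) = 0.00676875 / 0.00849 ≈ 0.7973

0.7973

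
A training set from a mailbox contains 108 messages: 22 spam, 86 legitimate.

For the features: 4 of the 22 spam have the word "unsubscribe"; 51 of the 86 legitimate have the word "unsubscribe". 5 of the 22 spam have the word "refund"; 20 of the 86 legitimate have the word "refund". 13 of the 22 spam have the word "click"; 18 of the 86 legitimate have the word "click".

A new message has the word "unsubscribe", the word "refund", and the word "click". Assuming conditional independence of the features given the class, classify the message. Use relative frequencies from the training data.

spam: (22/108) × (4/22) × (5/22) × (13/22) ≈ 0.00497398
legitimate: (86/108) × (51/86) × (20/86) × (18/86) ≈ 0.0229854
Highest score → legitimate.

legitimate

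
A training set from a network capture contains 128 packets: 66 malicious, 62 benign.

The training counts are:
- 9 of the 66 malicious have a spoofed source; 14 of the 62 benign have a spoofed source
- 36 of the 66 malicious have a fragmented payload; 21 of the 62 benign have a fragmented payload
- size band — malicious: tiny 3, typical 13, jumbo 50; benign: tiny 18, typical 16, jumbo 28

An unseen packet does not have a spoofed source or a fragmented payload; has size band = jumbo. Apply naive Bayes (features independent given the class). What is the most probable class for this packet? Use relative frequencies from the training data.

malicious: (66/128) × (57/66) × (30/66) × (50/66) ≈ 0.153345
benign: (62/128) × (48/62) × (41/62) × (28/62) ≈ 0.111993
Highest score → malicious.

malicious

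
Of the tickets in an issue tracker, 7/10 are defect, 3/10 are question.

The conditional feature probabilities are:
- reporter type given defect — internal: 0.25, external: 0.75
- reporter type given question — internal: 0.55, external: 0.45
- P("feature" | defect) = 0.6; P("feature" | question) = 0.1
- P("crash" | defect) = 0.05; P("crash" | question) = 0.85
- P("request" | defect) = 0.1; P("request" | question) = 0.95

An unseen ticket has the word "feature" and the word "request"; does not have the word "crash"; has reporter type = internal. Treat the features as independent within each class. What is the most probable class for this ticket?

defect

defect: 0.7 × 0.25 × 0.6 × (1−0.05) × 0.1 = 0.009975
question: 0.3 × 0.55 × 0.1 × (1−0.85) × 0.95 = 0.00235125
Highest score → defect.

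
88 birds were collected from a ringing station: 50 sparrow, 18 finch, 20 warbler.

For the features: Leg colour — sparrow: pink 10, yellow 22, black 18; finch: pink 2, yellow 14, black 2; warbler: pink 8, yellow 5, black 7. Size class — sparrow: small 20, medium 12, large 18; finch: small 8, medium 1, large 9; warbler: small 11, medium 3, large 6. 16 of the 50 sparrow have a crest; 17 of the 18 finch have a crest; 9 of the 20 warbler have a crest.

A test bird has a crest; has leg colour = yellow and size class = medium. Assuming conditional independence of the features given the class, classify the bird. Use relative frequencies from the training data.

sparrow: (50/88) × (22/50) × (12/50) × (16/50) = 0.0192
finch: (18/88) × (14/18) × (1/18) × (17/18) ≈ 0.00834736
warbler: (20/88) × (5/20) × (3/20) × (9/20) ≈ 0.00383523
Highest score → sparrow.

sparrow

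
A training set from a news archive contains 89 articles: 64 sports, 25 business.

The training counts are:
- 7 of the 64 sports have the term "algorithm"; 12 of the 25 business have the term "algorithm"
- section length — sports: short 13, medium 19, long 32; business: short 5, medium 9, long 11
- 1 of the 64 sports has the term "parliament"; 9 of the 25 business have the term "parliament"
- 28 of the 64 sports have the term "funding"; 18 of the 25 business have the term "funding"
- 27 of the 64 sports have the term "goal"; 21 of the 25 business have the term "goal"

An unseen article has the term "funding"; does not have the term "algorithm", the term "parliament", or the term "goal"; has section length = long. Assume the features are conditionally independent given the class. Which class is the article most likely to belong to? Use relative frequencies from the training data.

sports: (64/89) × (57/64) × (32/64) × (63/64) × (28/64) × (37/64) ≈ 0.0797288
business: (25/89) × (13/25) × (11/25) × (16/25) × (18/25) × (4/25) ≈ 0.00473847
Highest score → sports.

sports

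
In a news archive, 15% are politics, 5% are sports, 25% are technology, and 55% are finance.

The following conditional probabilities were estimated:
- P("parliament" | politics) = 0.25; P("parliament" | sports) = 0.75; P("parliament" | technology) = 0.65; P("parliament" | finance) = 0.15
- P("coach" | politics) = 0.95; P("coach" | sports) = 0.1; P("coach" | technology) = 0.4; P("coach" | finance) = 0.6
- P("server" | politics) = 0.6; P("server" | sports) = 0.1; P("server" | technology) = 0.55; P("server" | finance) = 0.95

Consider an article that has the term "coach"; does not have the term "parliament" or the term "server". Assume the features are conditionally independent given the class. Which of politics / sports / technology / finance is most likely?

politics

politics: 0.15 × (1−0.25) × 0.95 × (1−0.6) = 0.04275
sports: 0.05 × (1−0.75) × 0.1 × (1−0.1) = 0.001125
technology: 0.25 × (1−0.65) × 0.4 × (1−0.55) = 0.01575
finance: 0.55 × (1−0.15) × 0.6 × (1−0.95) = 0.014025
Highest score → politics.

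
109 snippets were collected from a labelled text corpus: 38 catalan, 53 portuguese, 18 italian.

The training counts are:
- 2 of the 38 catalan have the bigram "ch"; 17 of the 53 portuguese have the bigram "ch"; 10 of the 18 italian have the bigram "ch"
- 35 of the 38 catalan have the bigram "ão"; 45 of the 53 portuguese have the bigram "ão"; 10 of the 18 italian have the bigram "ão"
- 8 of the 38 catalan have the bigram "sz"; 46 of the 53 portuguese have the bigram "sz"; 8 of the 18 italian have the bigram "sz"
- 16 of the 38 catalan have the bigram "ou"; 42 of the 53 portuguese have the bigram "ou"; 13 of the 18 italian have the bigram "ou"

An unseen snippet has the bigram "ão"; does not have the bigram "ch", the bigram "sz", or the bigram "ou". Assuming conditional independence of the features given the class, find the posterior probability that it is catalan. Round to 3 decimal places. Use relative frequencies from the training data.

0.909

catalan: (38/109) × (36/38) × (35/38) × (30/38) × (22/38) ≈ 0.139039
portuguese: (53/109) × (36/53) × (45/53) × (7/53) × (11/53) ≈ 0.00768691
italian: (18/109) × (8/18) × (10/18) × (10/18) × (5/18) ≈ 0.0062924
P(catalan | x) = 0.139039 / 0.15301831 ≈ 0.909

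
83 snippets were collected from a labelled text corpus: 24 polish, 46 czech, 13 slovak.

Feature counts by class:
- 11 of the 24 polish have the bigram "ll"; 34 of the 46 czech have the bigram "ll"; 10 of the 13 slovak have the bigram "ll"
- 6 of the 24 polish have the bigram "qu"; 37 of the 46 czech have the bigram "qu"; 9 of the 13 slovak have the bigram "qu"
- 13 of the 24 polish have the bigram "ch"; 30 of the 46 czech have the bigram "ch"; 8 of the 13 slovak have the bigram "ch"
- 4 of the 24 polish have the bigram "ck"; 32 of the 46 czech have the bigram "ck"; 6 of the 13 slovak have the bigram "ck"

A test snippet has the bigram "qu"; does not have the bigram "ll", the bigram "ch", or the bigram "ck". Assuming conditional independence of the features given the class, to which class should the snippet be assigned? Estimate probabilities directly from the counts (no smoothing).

polish: (24/83) × (13/24) × (6/24) × (11/24) × (20/24) ≈ 0.0149557
czech: (46/83) × (12/46) × (37/46) × (16/46) × (14/46) ≈ 0.0123106
slovak: (13/83) × (3/13) × (9/13) × (5/13) × (7/13) ≈ 0.00518231
Highest score → polish.

polish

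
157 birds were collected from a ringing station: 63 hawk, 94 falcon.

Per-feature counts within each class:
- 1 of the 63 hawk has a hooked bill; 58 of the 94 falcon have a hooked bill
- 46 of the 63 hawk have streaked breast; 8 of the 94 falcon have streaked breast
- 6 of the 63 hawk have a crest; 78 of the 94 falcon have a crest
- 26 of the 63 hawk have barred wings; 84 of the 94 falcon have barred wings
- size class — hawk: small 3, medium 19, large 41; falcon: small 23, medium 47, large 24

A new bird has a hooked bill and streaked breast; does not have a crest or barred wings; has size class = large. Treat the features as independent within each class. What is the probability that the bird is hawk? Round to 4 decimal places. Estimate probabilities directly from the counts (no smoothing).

hawk: (63/157) × (1/63) × (46/63) × (57/63) × (37/63) × (41/63) ≈ 0.00160826
falcon: (94/157) × (58/94) × (8/94) × (16/94) × (10/94) × (24/94) ≈ 0.000145358
P(hawk | x) = 0.00160826 / 0.001753618 ≈ 0.9171

0.9171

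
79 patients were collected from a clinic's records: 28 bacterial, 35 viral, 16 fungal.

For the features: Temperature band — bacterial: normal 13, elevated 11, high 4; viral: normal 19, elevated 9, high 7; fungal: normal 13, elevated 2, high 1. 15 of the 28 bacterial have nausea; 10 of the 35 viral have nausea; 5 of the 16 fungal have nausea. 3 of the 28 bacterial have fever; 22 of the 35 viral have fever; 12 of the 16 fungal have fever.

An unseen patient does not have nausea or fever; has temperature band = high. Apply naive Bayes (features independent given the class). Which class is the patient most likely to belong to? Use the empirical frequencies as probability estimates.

bacterial: (28/79) × (4/28) × (13/28) × (25/28) ≈ 0.0209894
viral: (35/79) × (7/35) × (25/35) × (13/35) ≈ 0.0235081
fungal: (16/79) × (1/16) × (11/16) × (4/16) ≈ 0.00217563
Highest score → viral.

viral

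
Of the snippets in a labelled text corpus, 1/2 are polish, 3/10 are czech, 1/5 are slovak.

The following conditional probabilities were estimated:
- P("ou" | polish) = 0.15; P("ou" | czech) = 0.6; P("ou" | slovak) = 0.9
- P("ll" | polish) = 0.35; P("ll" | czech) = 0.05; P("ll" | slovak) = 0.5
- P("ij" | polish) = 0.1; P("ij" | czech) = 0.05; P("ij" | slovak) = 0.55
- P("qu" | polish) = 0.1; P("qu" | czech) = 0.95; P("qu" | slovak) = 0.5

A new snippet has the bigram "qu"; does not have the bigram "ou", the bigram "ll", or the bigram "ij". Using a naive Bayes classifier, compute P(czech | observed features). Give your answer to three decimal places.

0.791

polish: 0.5 × (1−0.15) × (1−0.35) × (1−0.1) × 0.1 = 0.0248625
czech: 0.3 × (1−0.6) × (1−0.05) × (1−0.05) × 0.95 = 0.102885
slovak: 0.2 × (1−0.9) × (1−0.5) × (1−0.55) × 0.5 = 0.00225
P(czech | x) = 0.102885 / 0.1299975 ≈ 0.791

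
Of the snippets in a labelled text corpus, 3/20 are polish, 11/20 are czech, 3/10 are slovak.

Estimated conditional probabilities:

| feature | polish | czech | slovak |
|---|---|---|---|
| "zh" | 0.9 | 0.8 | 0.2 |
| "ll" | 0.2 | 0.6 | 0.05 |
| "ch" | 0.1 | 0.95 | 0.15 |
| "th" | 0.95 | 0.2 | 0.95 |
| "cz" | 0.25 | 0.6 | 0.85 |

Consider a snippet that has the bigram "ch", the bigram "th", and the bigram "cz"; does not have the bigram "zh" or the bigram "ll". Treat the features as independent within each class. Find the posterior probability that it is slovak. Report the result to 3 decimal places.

polish: 0.15 × (1−0.9) × (1−0.2) × 0.1 × 0.95 × 0.25 = 0.000285
czech: 0.55 × (1−0.8) × (1−0.6) × 0.95 × 0.2 × 0.6 = 0.005016
slovak: 0.3 × (1−0.2) × (1−0.05) × 0.15 × 0.95 × 0.85 = 0.0276165
P(slovak | x) = 0.0276165 / 0.0329175 ≈ 0.839

0.839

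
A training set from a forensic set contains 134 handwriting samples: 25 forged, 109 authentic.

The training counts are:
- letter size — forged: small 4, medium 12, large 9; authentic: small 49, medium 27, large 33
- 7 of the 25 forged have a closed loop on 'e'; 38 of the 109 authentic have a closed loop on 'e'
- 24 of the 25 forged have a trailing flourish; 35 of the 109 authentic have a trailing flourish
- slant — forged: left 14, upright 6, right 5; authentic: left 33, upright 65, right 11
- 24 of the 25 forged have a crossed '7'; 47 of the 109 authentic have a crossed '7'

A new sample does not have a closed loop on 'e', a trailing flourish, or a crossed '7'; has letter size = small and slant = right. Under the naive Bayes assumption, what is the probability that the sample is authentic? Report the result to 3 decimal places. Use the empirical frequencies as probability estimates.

forged: (25/134) × (4/25) × (18/25) × (1/25) × (5/25) × (1/25) ≈ 0.00000687761
authentic: (109/134) × (49/109) × (71/109) × (74/109) × (11/109) × (62/109) ≈ 0.00928239
P(authentic | x) = 0.00928239 / 0.00928926761 ≈ 0.999

0.999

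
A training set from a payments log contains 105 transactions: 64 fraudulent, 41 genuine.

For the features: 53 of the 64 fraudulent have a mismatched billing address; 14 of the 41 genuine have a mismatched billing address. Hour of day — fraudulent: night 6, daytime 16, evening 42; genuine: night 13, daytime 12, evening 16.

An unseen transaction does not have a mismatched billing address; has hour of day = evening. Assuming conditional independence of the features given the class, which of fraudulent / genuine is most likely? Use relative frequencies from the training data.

fraudulent: (64/105) × (11/64) × (42/64) = 0.06875
genuine: (41/105) × (27/41) × (16/41) ≈ 0.100348
Highest score → genuine.

genuine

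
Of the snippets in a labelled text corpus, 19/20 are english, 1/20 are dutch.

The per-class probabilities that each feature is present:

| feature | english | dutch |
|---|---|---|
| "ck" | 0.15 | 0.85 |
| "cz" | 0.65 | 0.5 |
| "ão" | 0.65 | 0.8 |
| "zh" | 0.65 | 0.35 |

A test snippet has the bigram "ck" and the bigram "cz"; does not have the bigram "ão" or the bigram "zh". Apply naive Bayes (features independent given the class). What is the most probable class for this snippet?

english

english: 0.95 × 0.15 × 0.65 × (1−0.65) × (1−0.65) = 0.0113465625
dutch: 0.05 × 0.85 × 0.5 × (1−0.8) × (1−0.35) = 0.0027625
Highest score → english.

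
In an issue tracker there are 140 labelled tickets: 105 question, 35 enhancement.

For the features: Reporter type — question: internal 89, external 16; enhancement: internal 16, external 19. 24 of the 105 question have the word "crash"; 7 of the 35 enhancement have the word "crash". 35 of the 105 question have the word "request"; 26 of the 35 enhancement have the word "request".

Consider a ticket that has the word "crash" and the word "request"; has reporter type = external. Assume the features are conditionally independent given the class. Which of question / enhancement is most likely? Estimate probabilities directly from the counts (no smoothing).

question: (105/140) × (16/105) × (24/105) × (35/105) ≈ 0.00870748
enhancement: (35/140) × (19/35) × (7/35) × (26/35) ≈ 0.0201633
Highest score → enhancement.

enhancement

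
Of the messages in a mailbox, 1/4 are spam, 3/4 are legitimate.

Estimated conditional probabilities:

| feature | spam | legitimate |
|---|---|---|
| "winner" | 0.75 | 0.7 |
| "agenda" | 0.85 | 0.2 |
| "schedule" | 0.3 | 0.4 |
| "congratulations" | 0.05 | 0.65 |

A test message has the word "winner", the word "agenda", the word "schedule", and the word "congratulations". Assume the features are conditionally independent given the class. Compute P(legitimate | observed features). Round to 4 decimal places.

spam: 0.25 × 0.75 × 0.85 × 0.3 × 0.05 = 0.002390625
legitimate: 0.75 × 0.7 × 0.2 × 0.4 × 0.65 = 0.0273
P(legitimate | x) = 0.0273 / 0.029690625 ≈ 0.9195

0.9195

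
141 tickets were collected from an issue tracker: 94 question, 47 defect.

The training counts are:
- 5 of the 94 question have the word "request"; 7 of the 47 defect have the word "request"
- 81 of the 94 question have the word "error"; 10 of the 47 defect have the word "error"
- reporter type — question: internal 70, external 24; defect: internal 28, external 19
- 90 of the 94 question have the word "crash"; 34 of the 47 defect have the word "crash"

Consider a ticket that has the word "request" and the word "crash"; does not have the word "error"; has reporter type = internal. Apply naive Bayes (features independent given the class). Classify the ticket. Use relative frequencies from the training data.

question: (94/141) × (5/94) × (13/94) × (70/94) × (90/94) ≈ 0.00349664
defect: (47/141) × (7/47) × (37/47) × (28/47) × (34/47) ≈ 0.0168432
Highest score → defect.

defect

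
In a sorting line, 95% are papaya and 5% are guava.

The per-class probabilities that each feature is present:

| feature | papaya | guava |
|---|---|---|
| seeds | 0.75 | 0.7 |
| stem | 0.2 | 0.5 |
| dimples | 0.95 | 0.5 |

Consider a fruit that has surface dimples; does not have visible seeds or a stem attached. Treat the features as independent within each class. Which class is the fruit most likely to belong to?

papaya

papaya: 0.95 × (1−0.75) × (1−0.2) × 0.95 = 0.1805
guava: 0.05 × (1−0.7) × (1−0.5) × 0.5 = 0.00375
Highest score → papaya.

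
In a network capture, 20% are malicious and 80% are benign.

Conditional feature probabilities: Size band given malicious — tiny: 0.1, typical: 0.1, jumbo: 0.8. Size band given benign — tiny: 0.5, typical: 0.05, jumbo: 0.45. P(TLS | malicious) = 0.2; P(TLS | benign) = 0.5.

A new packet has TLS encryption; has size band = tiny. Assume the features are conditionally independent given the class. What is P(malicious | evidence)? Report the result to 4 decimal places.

0.0196

malicious: 0.2 × 0.1 × 0.2 = 0.004
benign: 0.8 × 0.5 × 0.5 = 0.2
P(malicious | x) = 0.004 / 0.204 ≈ 0.0196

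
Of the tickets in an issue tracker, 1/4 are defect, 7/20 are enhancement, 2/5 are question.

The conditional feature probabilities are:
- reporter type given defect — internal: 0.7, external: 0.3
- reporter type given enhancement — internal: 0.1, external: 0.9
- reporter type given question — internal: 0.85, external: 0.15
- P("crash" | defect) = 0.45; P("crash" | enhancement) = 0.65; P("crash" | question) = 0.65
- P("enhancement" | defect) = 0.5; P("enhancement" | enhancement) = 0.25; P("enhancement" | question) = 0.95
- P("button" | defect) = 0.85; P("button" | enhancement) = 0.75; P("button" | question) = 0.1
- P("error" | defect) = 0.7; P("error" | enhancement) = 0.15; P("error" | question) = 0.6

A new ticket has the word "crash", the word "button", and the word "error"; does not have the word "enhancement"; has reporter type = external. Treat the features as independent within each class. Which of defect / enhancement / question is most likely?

enhancement

defect: 0.25 × 0.3 × 0.45 × (1−0.5) × 0.85 × 0.7 = 0.010040625
enhancement: 0.35 × 0.9 × 0.65 × (1−0.25) × 0.75 × 0.15 = 0.01727578125
question: 0.4 × 0.15 × 0.65 × (1−0.95) × 0.1 × 0.6 = 0.000117
Highest score → enhancement.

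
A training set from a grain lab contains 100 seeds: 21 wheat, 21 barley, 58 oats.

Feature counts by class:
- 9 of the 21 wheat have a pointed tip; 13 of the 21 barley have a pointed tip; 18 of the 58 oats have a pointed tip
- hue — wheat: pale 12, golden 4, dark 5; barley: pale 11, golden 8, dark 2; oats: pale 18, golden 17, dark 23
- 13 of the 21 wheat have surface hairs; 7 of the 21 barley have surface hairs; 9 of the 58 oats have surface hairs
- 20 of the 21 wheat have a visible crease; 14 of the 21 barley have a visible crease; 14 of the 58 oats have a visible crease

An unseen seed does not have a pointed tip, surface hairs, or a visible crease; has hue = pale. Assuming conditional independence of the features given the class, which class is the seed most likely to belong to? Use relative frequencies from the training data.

oats

wheat: (21/100) × (12/21) × (12/21) × (8/21) × (1/21) ≈ 0.00124393
barley: (21/100) × (8/21) × (11/21) × (14/21) × (7/21) ≈ 0.00931217
oats: (58/100) × (40/58) × (18/58) × (49/58) × (44/58) ≈ 0.0795605
Highest score → oats.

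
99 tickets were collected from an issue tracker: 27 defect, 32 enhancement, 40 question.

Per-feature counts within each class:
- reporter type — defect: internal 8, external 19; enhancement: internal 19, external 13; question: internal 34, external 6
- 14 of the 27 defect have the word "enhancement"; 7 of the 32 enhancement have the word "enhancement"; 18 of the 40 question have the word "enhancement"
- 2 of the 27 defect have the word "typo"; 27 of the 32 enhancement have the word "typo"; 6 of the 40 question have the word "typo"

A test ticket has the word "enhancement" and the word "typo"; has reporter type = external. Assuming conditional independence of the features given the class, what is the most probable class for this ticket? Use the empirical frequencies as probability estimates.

defect: (27/99) × (19/27) × (14/27) × (2/27) ≈ 0.00737138
enhancement: (32/99) × (13/32) × (7/32) × (27/32) ≈ 0.0242365
question: (40/99) × (6/40) × (18/40) × (6/40) ≈ 0.00409091
Highest score → enhancement.

enhancement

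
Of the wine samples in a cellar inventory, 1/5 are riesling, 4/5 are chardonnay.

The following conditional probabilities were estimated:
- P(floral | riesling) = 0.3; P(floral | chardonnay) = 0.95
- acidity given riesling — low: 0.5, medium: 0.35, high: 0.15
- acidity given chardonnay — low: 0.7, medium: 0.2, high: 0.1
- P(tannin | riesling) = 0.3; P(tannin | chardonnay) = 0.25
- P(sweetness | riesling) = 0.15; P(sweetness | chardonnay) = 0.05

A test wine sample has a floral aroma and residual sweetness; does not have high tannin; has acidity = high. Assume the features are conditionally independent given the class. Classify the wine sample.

riesling: 0.2 × 0.3 × 0.15 × (1−0.3) × 0.15 = 0.000945
chardonnay: 0.8 × 0.95 × 0.1 × (1−0.25) × 0.05 = 0.00285
Highest score → chardonnay.

chardonnay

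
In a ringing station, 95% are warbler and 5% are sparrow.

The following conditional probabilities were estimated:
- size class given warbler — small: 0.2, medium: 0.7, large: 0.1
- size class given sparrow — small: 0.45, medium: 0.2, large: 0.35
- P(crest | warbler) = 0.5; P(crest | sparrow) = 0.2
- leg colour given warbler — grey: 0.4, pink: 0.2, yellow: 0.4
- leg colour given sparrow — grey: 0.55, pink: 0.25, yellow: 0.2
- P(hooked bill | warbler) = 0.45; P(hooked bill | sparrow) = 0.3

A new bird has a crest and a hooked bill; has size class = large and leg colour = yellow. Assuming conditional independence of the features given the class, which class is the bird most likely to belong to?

warbler: 0.95 × 0.1 × 0.5 × 0.4 × 0.45 = 0.00855
sparrow: 0.05 × 0.35 × 0.2 × 0.2 × 0.3 = 0.00021
Highest score → warbler.

warbler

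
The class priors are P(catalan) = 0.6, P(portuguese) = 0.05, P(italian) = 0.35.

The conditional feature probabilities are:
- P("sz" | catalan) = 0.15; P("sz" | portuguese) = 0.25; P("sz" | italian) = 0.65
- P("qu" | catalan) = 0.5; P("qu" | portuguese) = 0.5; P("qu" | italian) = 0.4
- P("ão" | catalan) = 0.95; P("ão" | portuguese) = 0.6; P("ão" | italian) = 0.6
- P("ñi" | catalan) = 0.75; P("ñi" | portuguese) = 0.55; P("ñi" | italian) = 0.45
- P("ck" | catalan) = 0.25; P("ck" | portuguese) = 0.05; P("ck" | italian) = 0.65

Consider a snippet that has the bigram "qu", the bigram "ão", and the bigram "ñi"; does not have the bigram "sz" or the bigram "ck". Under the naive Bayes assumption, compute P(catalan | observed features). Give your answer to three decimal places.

0.928

catalan: 0.6 × (1−0.15) × 0.5 × 0.95 × 0.75 × (1−0.25) = 0.136265625
portuguese: 0.05 × (1−0.25) × 0.5 × 0.6 × 0.55 × (1−0.05) = 0.005878125
italian: 0.35 × (1−0.65) × 0.4 × 0.6 × 0.45 × (1−0.65) = 0.0046305
P(catalan | x) = 0.136265625 / 0.14677425 ≈ 0.928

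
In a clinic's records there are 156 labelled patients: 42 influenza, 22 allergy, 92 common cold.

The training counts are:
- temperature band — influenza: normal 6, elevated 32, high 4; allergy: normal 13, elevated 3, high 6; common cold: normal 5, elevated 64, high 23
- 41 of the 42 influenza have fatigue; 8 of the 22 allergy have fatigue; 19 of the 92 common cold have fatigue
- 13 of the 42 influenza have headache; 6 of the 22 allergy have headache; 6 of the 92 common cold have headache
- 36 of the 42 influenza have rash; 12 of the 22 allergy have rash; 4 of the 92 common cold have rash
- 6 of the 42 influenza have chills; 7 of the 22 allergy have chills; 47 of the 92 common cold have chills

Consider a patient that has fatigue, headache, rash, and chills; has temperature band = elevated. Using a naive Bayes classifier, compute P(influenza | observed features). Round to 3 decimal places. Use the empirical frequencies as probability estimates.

0.944

influenza: (42/156) × (32/42) × (41/42) × (13/42) × (36/42) × (6/42) ≈ 0.00758943
allergy: (22/156) × (3/22) × (8/22) × (6/22) × (12/22) × (7/22) ≈ 0.000330999
common cold: (92/156) × (64/92) × (19/92) × (6/92) × (4/92) × (47/92) ≈ 0.000122735
P(influenza | x) = 0.00758943 / 0.008043164 ≈ 0.944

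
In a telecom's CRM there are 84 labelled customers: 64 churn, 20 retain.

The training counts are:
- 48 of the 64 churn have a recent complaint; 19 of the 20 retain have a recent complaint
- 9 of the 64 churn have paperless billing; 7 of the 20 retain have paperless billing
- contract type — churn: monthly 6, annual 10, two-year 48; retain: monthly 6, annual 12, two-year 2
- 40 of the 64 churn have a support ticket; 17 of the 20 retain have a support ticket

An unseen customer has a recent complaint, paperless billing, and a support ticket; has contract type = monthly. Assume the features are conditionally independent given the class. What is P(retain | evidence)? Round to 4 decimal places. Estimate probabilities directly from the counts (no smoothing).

0.8109

churn: (64/84) × (48/64) × (9/64) × (6/64) × (40/64) ≈ 0.00470843
retain: (20/84) × (19/20) × (7/20) × (6/20) × (17/20) = 0.0201875
P(retain | x) = 0.0201875 / 0.02489593 ≈ 0.8109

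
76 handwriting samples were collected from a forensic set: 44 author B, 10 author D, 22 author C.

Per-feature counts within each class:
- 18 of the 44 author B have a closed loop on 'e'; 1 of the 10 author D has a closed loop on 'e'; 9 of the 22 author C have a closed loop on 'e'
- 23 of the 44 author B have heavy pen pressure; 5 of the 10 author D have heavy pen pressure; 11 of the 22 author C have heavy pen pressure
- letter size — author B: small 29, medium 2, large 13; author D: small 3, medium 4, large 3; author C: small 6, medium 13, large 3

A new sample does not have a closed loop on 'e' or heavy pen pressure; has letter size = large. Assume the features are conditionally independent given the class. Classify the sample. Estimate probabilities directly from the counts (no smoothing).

author B

author B: (44/76) × (26/44) × (21/44) × (13/44) ≈ 0.0482411
author D: (10/76) × (9/10) × (5/10) × (3/10) ≈ 0.0177632
author C: (22/76) × (13/22) × (11/22) × (3/22) ≈ 0.0116627
Highest score → author B.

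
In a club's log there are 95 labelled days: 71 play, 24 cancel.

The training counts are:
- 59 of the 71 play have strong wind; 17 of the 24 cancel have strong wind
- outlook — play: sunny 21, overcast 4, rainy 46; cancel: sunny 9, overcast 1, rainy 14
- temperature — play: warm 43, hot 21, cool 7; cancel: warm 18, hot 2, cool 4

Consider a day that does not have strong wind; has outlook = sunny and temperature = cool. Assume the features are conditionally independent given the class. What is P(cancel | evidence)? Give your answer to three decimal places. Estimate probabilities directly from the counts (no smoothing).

play: (71/95) × (12/71) × (21/71) × (7/71) ≈ 0.00368348
cancel: (24/95) × (7/24) × (9/24) × (4/24) ≈ 0.00460526
P(cancel | x) = 0.00460526 / 0.00828874 ≈ 0.556

0.556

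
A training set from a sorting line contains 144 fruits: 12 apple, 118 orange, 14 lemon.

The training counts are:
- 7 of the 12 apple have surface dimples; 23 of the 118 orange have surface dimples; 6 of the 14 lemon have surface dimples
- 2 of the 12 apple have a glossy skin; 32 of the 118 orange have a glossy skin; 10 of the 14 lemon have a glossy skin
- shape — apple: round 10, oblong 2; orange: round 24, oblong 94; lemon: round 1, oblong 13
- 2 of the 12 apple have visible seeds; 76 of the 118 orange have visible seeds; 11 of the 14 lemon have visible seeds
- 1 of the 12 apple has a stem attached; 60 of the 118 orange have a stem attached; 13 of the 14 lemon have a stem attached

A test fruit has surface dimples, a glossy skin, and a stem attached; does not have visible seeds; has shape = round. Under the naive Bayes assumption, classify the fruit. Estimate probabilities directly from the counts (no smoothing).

apple: (12/144) × (7/12) × (2/12) × (10/12) × (10/12) × (1/12) ≈ 0.000468857
orange: (118/144) × (23/118) × (32/118) × (24/118) × (42/118) × (60/118) ≈ 0.00159441
lemon: (14/144) × (6/14) × (10/14) × (1/14) × (3/14) × (13/14) ≈ 0.000423001
Highest score → orange.

orange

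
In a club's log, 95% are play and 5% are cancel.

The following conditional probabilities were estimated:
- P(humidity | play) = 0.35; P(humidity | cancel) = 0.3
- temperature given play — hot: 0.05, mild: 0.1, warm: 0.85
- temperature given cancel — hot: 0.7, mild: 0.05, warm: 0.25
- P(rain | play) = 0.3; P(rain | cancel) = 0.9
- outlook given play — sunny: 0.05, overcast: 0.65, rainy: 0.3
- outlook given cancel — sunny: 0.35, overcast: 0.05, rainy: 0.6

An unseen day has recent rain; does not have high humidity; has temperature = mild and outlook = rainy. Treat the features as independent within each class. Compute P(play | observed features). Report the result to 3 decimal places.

play: 0.95 × (1−0.35) × 0.1 × 0.3 × 0.3 = 0.0055575
cancel: 0.05 × (1−0.3) × 0.05 × 0.9 × 0.6 = 0.000945
P(play | x) = 0.0055575 / 0.0065025 ≈ 0.855

0.855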